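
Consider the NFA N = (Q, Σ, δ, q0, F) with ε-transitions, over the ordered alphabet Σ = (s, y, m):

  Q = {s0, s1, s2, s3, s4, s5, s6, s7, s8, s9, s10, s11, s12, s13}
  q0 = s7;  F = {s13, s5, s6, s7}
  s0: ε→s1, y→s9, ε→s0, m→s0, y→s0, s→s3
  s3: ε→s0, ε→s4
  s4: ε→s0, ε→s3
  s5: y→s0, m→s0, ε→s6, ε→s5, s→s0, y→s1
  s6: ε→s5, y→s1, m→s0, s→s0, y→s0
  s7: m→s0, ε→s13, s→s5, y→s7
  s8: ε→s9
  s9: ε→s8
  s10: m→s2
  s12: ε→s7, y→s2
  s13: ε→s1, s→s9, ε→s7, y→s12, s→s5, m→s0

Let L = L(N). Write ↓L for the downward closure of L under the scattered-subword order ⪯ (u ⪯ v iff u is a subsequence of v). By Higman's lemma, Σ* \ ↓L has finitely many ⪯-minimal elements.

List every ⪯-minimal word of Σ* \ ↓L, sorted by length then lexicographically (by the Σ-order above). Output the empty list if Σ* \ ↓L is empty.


|Q|=14, |F|=4, |δ|=36 (15 ε).
min D↑ (3 st, q0=0, F={2}): 0:s→1,y→0,m→2 1:s→2,y→2,m→2 2:s→2,y→2,m→2 (ε-aug+det+¬).
'm': |S_i|=[12, 6] end={s0,s1,s3,s4,s8,s9} rej; 1/1 del acc.
'ss': |S_i|=[12, 8, 6] end={s0,s1,s3,s4,s8,s9} ∉↓L; 2/2 del acc.
'sy': run [12, 8, 6] end={s0,s1,s3,s4,s8,s9} ∉↓L; 2/2 deletions ∈↓L.
3 words, ⪯-incomp.

min(Σ*\↓L) = [m, ss, sy].


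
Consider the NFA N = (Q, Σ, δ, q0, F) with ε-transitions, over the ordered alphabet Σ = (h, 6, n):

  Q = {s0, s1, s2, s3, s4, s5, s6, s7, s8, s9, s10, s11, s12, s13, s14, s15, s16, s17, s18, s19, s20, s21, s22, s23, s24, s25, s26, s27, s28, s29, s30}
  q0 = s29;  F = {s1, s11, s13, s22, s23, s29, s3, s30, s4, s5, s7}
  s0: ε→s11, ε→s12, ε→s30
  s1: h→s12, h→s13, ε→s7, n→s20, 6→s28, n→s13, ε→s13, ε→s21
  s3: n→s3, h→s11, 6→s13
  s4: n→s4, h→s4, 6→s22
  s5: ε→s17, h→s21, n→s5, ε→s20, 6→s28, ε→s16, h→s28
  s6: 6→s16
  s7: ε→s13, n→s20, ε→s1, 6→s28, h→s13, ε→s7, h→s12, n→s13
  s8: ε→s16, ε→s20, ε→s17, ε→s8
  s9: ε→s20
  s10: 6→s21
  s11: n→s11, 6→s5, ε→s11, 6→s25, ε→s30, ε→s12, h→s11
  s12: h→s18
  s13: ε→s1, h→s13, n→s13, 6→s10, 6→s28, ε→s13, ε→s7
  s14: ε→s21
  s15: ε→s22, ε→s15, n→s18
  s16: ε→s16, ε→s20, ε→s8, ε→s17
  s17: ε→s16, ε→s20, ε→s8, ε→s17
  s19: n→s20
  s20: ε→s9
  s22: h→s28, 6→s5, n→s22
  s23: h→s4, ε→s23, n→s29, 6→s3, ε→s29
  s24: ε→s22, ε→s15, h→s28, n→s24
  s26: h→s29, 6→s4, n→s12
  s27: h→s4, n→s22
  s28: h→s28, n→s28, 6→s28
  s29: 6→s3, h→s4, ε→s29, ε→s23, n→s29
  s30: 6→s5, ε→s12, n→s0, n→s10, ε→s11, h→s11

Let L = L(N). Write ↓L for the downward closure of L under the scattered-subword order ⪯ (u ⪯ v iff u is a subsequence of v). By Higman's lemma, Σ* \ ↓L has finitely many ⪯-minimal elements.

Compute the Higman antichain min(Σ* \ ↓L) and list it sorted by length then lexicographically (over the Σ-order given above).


Antichain: [h6h, 666].

|Q|=31, |F|=11, |δ|=99 (43 ε).
min D↑ (8 st, q0=0, F={6}): 0:h→1,6→2,n→0 1:h→1,6→3,n→1 2:h→4,6→5,n→2 3:h→6,6→7,n→3 4:h→4,6→7,n→4 5:h→5,6→6,n→5 6:h→6,6→6,n→6 7:h→6,6→6,n→7 (ε-aug+det+¬).
'h6h': N↓-sim [23, 20, 11, 2] end={s21,s28} ∉↓L; 3/3 deletions ∈↓L.
'666': run [23, 20, 15, 3] end={s10,s21,s28} ∉↓L; 3/3 deletions ∈↓L.
2 minimals (antichain).


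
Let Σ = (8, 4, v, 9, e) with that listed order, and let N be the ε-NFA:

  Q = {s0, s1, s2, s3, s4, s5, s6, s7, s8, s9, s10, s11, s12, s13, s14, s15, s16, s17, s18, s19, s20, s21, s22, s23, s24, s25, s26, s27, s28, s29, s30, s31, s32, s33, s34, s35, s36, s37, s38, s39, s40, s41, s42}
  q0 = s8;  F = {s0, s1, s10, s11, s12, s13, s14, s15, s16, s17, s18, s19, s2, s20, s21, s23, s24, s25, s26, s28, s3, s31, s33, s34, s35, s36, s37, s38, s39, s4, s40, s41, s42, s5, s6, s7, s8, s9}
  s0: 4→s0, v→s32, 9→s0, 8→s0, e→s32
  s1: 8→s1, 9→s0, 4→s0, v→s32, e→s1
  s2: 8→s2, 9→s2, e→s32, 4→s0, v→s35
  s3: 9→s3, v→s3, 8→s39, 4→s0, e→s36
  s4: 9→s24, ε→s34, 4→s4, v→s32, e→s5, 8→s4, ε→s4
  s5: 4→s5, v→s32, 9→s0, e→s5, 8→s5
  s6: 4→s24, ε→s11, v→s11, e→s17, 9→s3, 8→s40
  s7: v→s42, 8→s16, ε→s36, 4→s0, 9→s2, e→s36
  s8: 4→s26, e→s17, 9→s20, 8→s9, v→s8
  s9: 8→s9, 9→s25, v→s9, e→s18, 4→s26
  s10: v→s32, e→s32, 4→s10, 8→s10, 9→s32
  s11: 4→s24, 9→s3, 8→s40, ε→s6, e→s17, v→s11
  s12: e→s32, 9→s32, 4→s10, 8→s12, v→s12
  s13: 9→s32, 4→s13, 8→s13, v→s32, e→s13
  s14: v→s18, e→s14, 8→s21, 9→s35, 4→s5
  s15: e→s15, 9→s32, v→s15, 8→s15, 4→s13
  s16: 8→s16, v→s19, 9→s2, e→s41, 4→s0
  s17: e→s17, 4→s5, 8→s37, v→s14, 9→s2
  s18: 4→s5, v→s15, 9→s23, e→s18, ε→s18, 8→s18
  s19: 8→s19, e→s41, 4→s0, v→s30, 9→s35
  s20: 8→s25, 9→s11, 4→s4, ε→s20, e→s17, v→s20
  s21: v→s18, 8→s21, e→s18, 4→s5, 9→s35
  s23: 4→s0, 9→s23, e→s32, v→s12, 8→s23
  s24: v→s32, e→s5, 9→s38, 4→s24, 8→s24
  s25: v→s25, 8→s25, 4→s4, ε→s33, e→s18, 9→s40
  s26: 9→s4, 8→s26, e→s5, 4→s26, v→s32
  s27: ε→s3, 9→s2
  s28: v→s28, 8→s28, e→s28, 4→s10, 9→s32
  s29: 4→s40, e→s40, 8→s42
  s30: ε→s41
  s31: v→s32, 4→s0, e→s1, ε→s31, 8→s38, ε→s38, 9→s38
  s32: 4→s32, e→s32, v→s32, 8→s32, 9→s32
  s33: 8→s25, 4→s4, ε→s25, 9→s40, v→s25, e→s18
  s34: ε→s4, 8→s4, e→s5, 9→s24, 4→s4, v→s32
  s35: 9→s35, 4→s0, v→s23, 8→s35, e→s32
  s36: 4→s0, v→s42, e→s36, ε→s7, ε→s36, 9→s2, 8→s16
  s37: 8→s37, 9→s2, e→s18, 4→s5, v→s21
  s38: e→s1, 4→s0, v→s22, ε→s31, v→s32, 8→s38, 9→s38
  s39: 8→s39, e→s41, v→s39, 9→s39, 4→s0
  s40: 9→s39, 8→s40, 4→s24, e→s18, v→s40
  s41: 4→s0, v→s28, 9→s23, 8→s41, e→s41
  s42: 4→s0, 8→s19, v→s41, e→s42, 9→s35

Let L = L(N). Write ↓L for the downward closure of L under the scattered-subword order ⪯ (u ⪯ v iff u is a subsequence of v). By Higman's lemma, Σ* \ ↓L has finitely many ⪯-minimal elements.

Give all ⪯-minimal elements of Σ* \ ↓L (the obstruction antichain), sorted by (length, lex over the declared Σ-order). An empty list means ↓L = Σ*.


min(Σ*\↓L) = [4v, e9e, 8ev9, 9994e, evvv9].

|Q|=43, |F|=38, |δ|=217 (17 ε).
min D↑ (34 st, q0=0, F={7}): 0:8→1,4→2,v→0,9→3,e→4 1:8→1,4→2,v→1,9→5,e→6 2:8→2,4→2,v→7,9→8,e→9 3:8→5,4→8,v→3,9→10,e→4 4:8→11,4→9,v→12,9→13,e→4 5:8→5,4→8,v→5,9→14,e→6 6:8→6,4→9,v→15,9→16,e→6 7:8→7,4→7,v→7,9→7,e→7 8:8→8,4→8,v→7,9→17,e→9 9:8→9,4→9,v→7,9→18,e→9 10:8→14,4→17,v→10,9→19,e→4 11:8→11,4→9,v→20,9→13,e→6 12:8→20,4→9,v→6,9→21,e→12 13:8→13,4→18,v→21,9→13,e→7 14:8→14,4→17,v→14,9→22,e→6 15:8→15,4→23,v→15,9→7,e→15 16:8→16,4→18,v→24,9→16,e→7 17:8→17,4→17,v→7,9→25,e→9 18:8→18,4→18,v→7,9→18,e→7 19:8→22,4→18,v→19,9→19,e→26 20:8→20,4→9,v→6,9→21,e→6 21:8→21,4→18,v→16,9→21,e→7 22:8→22,4→18,v→22,9→22,e→27 23:8→23,4→23,v→7,9→7,e→23 24:8→24,4→28,v→24,9→7,e→7 25:8→25,4→18,v→7,9→25,e→29 26:8→30,4→18,v→31,9→13,e→26 27:8→27,4→18,v→32,9→16,e→27 28:8→28,4→28,v→7,9→7,e→7 29:8→29,4→18,v→7,9→18,e→29 30:8→30,4→18,v→33,9→13,e→27 31:8→33,4→18,v→27,9→21,e→31 32:8→32,4→28,v→32,9→7,e→32 33:8→33,4→18,v→27,9→21,e→27 (ε-aug+det+¬).
'4v': run [41, 13, 2] end={s22,s32} ∉↓L; 2/2 del acc.
'e9e': run [41, 24, 7, 1] end={s32} rej; 3/3 single-dels accept.
'8ev9': run [41, 31, 12, 6, 1] end={s32} rej; 4/4 single-dels accept.
'9994e': |S_i|=[41, 38, 33, 21, 3, 1] end={s32} — reject; 5/5 del acc.
'evvv9': run [41, 24, 17, 12, 6, 1] end={s32} — reject; 5/5 deletions ∈↓L.
5 minimals (antichain).


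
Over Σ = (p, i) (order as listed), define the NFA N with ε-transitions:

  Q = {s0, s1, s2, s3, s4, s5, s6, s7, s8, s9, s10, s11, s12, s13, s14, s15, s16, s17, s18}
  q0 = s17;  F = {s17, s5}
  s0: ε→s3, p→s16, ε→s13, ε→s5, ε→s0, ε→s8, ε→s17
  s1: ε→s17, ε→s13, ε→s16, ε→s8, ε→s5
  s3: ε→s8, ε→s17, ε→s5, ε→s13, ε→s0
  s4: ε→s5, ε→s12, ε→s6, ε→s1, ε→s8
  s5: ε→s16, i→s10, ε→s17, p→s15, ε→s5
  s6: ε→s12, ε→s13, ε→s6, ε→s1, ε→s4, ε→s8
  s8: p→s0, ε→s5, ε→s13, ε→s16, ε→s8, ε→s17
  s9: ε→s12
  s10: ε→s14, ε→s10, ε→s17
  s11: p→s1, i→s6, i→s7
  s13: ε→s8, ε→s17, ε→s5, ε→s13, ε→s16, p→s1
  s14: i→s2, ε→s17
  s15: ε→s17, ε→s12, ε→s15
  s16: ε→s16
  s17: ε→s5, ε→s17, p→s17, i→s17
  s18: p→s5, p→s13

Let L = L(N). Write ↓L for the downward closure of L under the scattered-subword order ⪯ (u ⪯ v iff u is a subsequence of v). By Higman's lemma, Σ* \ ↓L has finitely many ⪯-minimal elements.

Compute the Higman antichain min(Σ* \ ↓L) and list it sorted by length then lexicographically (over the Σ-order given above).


A = [].

|Q|=19, |F|=2, |δ|=64 (51 ε).
min D↑ (1 st, q0=0, F={}): 0:p→0,i→0.
L(D↑) = ∅ ⇒ ↓L = Σ*.


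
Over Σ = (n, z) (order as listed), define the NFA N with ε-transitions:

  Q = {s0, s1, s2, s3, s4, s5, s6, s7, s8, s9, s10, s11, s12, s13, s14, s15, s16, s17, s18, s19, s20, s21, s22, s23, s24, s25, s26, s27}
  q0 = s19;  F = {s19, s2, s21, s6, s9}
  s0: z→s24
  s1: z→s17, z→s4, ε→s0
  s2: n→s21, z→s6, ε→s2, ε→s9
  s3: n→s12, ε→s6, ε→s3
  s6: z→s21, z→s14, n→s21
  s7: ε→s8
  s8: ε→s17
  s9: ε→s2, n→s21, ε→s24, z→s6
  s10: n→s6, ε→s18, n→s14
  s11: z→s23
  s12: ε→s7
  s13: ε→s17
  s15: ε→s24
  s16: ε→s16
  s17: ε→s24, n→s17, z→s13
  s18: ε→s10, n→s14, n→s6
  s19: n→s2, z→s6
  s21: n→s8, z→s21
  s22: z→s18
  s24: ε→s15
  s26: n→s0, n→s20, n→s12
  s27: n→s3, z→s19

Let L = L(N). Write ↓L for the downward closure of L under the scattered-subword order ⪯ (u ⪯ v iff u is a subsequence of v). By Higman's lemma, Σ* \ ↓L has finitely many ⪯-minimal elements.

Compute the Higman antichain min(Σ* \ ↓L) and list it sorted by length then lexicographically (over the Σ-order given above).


|Q|=28, |F|=5, |δ|=45 (17 ε).
min D↑ (5 st, q0=0, F={4}): 0:n→1,z→2 1:n→3,z→2 2:n→3,z→3 3:n→4,z→3 4:n→4,z→4 [Hopcroft].
'nnn': N↓-sim [11, 10, 6, 5] end={s13,s15,s17,s24,s8} rej; 3/3 del acc.
'znn': |S_i|=[11, 8, 6, 5] end={s13,s15,s17,s24,s8} ∉↓L; 3/3 single-dels accept.
'zzn': N↓-sim [11, 8, 7, 5] end={s13,s15,s17,s24,s8} — reject; 3/3 deletions ∈↓L.
3 minimals (antichain).

A = [nnn, znn, zzn].


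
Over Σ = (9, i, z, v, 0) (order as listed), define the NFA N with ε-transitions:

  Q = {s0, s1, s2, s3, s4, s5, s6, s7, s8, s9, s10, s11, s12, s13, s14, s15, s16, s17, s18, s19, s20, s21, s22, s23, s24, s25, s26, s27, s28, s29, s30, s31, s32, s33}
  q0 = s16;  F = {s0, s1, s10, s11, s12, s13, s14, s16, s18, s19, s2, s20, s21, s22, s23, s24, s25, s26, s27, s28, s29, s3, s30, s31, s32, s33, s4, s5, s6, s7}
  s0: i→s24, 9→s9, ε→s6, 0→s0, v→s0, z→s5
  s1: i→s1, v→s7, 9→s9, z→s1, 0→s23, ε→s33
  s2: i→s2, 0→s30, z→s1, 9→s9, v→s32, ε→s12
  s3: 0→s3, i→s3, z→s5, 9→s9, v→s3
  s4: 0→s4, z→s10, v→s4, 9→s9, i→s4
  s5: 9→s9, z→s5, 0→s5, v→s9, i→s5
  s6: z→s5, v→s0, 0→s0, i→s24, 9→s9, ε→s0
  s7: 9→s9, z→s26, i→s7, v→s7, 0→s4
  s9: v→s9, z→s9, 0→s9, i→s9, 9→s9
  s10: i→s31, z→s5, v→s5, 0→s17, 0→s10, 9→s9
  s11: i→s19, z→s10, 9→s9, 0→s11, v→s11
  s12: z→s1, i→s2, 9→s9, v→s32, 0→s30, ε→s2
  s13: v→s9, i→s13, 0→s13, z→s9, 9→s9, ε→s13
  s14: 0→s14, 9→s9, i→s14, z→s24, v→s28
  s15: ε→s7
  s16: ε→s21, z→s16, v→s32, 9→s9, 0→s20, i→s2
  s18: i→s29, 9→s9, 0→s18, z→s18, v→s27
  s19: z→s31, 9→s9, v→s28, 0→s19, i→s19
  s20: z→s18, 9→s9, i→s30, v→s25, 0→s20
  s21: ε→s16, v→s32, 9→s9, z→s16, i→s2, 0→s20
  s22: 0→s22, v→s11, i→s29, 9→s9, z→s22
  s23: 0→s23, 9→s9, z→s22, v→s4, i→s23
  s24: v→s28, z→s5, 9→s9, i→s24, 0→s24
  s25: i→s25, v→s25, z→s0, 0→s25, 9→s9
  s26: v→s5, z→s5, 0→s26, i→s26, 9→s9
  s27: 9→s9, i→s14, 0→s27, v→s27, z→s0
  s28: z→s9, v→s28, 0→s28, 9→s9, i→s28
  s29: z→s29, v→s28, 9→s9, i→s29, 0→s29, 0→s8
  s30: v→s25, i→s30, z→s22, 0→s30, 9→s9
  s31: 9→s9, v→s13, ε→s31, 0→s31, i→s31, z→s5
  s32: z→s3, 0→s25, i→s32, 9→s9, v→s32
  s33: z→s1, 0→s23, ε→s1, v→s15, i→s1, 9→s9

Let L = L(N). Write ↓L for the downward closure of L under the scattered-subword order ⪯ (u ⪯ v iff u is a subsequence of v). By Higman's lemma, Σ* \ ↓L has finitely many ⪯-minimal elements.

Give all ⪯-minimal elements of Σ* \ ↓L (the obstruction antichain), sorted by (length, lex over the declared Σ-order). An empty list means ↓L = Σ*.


|Q|=34, |F|=30, |δ|=168 (11 ε).
min D↑ (27 st, q0=0, F={1}): 0:9→1,i→2,z→0,v→3,0→4 1:9→1,i→1,z→1,v→1,0→1 2:9→1,i→2,z→5,v→3,0→6 3:9→1,i→3,z→7,v→3,0→8 4:9→1,i→6,z→9,v→8,0→4 5:9→1,i→5,z→5,v→10,0→11 6:9→1,i→6,z→12,v→8,0→6 7:9→1,i→7,z→13,v→7,0→7 8:9→1,i→8,z→14,v→8,0→8 9:9→1,i→15,z→9,v→16,0→9 10:9→1,i→10,z→17,v→10,0→18 11:9→1,i→11,z→12,v→18,0→11 12:9→1,i→15,z→12,v→19,0→12 13:9→1,i→13,z→13,v→1,0→13 14:9→1,i→20,z→13,v→14,0→14 15:9→1,i→15,z→15,v→21,0→15 16:9→1,i→22,z→14,v→16,0→16 17:9→1,i→17,z→13,v→13,0→17 18:9→1,i→18,z→23,v→18,0→18 19:9→1,i→24,z→23,v→19,0→19 20:9→1,i→20,z→13,v→21,0→20 21:9→1,i→21,z→1,v→21,0→21 22:9→1,i→22,z→20,v→21,0→22 23:9→1,i→25,z→13,v→13,0→23 24:9→1,i→24,z→25,v→21,0→24 25:9→1,i→25,z→13,v→26,0→25 26:9→1,i→26,z→1,v→1,0→26.
'9': |S_i|=[34, 1] end={s9} ∉↓L; 1/1 single-dels accept.
'vzzv': |S_i|=[34, 21, 12, 2, 1] end={s9} rej; 4/4 single-dels accept.
'0zivz': |S_i|=[34, 25, 18, 10, 3, 1] end={s9} — reject; 5/5 deletions ∈↓L.
'izvzvv': N↓-sim [34, 29, 23, 17, 7, 3, 1] end={s9} rej; 6/6 single-dels accept.
4 words, ⪯-incomp.

Antichain: [9, vzzv, 0zivz, izvzvv].


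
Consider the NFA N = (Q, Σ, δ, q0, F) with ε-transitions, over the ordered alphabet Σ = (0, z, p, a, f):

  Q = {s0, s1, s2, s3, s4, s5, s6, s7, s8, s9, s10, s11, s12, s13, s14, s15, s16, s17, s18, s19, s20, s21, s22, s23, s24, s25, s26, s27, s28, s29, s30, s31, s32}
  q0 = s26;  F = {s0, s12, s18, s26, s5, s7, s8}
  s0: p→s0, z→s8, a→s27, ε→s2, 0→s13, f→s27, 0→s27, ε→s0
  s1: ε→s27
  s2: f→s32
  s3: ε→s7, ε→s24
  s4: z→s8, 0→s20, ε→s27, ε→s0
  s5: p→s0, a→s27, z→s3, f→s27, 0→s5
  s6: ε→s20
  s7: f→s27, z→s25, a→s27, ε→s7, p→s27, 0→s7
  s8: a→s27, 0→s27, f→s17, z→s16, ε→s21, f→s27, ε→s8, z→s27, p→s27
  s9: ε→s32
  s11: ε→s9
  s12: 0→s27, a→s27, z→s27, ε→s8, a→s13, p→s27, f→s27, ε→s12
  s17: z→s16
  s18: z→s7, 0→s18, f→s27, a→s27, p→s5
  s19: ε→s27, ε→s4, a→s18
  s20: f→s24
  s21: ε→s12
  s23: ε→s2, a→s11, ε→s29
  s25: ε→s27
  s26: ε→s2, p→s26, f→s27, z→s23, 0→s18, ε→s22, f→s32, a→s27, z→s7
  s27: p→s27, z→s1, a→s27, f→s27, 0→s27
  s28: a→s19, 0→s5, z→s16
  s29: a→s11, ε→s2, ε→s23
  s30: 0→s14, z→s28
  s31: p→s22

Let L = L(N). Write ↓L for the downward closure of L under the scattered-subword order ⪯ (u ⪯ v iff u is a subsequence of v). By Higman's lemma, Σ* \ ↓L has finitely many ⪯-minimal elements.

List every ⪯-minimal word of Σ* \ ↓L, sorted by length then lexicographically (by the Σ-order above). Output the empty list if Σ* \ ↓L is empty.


|Q|=33, |F|=7, |δ|=85 (25 ε).
min D↑ (7 st, q0=0, F={3}): 0:0→1,z→2,p→0,a→3,f→3 1:0→1,z→2,p→4,a→3,f→3 2:0→2,z→3,p→3,a→3,f→3 3:0→3,z→3,p→3,a→3,f→3 4:0→4,z→2,p→5,a→3,f→3 5:0→3,z→6,p→5,a→3,f→3 6:0→3,z→3,p→3,a→3,f→3 [Hopcroft].
'a': N↓-sim [23, 6] end={s1,s11,s13,s27,s32,s9} ∉↓L; 1/1 del acc.
'f': N↓-sim [23, 5] end={s1,s16,s17,s27,s32} rej; 1/1 single-dels accept.
'zz': |S_i|=[23, 18, 4] end={s1,s16,s25,s27} rej; 2/2 single-dels accept.
'zp': |S_i|=[23, 18, 2] end={s1,s27} rej; 2/2 deletions ∈↓L.
'0pp0': run [23, 17, 16, 11, 3] end={s1,s13,s27} rej; 4/4 deletions ∈↓L.
5 minimals (antichain).

min(Σ*\↓L) = [a, f, zz, zp, 0pp0].


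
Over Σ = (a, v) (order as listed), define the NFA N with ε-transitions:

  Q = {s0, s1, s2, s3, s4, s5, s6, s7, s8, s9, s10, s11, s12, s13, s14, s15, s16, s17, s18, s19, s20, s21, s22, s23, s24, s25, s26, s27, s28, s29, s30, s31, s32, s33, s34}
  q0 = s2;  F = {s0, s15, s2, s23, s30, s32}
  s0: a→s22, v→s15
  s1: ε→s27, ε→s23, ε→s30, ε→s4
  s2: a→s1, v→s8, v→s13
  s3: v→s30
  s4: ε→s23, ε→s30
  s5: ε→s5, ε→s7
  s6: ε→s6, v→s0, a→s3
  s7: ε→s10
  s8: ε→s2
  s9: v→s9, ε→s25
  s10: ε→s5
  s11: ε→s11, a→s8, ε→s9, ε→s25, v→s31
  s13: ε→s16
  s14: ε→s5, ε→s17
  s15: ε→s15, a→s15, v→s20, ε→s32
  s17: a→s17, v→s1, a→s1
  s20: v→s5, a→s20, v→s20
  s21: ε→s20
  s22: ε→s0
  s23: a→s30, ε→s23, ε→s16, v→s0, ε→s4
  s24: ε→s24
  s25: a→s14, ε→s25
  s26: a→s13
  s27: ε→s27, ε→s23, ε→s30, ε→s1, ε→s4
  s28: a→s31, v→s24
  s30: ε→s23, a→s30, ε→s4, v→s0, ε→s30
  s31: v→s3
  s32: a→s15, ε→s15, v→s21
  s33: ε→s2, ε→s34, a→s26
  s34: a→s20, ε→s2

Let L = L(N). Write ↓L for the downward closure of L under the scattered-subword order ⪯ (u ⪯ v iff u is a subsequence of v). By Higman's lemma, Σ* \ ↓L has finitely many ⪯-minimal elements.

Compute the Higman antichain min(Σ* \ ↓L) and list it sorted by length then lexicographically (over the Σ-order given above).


|Q|=35, |F|=6, |δ|=72 (40 ε).
min D↑ (5 st, q0=0, F={4}): 0:a→1,v→0 1:a→1,v→2 2:a→2,v→3 3:a→3,v→4 4:a→4,v→4 [Hopcroft].
'avvv': |S_i|=[18, 15, 9, 7, 5] end={s10,s20,s21,s5,s7} — reject; 4/4 deletions ∈↓L.
1 obstructions.

min(Σ*\↓L) = [avvv].


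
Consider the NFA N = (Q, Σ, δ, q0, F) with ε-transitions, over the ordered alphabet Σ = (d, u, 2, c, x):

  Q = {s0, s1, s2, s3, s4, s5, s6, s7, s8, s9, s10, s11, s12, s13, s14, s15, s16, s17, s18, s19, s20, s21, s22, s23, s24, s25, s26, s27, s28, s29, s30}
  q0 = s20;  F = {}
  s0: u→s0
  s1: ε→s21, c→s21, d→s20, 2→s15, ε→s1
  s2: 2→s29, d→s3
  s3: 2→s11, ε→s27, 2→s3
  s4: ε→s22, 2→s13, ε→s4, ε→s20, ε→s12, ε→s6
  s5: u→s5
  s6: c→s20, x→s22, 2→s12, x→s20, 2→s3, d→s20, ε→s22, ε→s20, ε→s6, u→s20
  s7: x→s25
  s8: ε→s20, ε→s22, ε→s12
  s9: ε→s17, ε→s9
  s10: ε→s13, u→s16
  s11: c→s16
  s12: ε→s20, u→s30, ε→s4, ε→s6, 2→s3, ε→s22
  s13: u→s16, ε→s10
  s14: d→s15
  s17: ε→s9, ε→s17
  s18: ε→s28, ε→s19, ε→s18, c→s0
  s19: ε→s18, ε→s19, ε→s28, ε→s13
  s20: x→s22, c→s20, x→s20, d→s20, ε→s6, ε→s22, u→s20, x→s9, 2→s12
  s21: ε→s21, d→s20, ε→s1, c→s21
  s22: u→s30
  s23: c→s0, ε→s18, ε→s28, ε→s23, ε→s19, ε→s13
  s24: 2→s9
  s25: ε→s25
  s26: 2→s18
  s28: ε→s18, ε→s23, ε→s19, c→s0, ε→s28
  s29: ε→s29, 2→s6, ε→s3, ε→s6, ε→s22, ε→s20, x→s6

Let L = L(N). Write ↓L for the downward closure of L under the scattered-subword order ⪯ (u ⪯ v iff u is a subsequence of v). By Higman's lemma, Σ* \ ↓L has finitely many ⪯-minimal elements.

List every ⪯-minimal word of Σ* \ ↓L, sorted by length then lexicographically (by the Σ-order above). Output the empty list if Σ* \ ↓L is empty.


A = [ε].

|Q|=31, |F|=0, |δ|=91 (50 ε).
min D↑ (1 st, q0=0, F={0}): 0:d→0,u→0,2→0,c→0,x→0 (ε-aug+det+¬).
ε ∈ L(D↑) ⇒ ↓L = ∅.


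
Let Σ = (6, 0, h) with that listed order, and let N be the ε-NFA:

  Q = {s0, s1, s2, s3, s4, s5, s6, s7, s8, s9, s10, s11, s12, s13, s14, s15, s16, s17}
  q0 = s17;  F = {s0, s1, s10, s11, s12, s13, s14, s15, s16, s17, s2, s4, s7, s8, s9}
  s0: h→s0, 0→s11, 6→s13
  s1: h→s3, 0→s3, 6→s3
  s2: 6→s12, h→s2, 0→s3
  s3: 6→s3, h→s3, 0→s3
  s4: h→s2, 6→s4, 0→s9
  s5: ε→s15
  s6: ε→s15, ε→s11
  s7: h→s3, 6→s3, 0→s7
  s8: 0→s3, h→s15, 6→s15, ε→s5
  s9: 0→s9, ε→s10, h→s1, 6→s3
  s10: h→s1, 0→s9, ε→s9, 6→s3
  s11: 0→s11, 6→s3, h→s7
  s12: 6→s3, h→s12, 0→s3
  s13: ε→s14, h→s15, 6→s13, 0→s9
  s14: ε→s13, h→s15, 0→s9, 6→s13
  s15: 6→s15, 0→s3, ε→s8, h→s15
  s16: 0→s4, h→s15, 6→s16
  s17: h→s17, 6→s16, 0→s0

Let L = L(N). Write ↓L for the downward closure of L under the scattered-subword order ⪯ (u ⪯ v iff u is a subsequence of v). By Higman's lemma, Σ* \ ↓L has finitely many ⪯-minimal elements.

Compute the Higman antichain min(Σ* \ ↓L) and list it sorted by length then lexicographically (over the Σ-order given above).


|Q|=18, |F|=15, |δ|=57 (9 ε).
min D↑ (13 st, q0=0, F={9}): 0:6→1,0→2,h→0 1:6→1,0→3,h→4 2:6→5,0→6,h→2 3:6→3,0→7,h→8 4:6→4,0→9,h→4 5:6→5,0→7,h→4 6:6→9,0→6,h→10 7:6→9,0→7,h→11 8:6→12,0→9,h→8 9:6→9,0→9,h→9 10:6→9,0→10,h→9 11:6→9,0→9,h→9 12:6→9,0→9,h→12 [Hopcroft].
'6h0': run [17, 13, 7, 1] end={s3} ∉↓L; 3/3 single-dels accept.
'006': N↓-sim [17, 15, 6, 1] end={s3} — reject; 3/3 del acc.
'00hh': run [17, 15, 6, 3, 1] end={s3} ∉↓L; 4/4 deletions ∈↓L.
'60h66': N↓-sim [17, 13, 7, 4, 2, 1] end={s3} rej; 5/5 del acc.
4 minimals (antichain).

Antichain: [6h0, 006, 00hh, 60h66].


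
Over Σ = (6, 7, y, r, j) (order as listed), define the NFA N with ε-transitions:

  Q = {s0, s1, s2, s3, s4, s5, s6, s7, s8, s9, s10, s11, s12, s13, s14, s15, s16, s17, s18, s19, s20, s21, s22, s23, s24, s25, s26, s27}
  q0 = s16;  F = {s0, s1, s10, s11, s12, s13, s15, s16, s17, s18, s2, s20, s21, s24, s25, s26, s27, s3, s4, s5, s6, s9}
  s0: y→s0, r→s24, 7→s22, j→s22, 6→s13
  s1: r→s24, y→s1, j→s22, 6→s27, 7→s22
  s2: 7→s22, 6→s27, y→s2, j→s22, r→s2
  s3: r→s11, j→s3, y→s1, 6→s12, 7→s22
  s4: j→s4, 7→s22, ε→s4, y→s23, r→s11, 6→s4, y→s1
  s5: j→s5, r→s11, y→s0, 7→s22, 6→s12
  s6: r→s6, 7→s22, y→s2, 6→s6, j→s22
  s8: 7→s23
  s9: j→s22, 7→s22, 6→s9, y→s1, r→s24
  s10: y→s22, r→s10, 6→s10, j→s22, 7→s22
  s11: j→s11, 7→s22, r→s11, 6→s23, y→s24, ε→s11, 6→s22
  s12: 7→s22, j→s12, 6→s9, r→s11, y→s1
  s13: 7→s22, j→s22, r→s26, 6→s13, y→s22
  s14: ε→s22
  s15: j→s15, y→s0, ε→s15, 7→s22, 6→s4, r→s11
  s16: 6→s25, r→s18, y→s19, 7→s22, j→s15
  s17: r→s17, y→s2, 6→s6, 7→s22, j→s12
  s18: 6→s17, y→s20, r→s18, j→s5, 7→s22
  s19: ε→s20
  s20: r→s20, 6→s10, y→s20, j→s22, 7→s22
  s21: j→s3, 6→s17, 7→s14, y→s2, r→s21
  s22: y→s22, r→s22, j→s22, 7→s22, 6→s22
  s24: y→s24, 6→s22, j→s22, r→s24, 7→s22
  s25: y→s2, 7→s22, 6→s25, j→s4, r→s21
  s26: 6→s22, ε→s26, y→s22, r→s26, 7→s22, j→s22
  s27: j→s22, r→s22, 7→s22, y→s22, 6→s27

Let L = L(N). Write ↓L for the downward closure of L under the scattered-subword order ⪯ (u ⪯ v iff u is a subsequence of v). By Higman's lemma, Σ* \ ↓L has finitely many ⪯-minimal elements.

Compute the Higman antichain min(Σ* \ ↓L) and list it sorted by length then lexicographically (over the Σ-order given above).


|Q|=28, |F|=22, |δ|=124 (6 ε).
min D↑ (23 st, q0=0, F={2}): 0:6→1,7→2,y→3,r→4,j→5 1:6→1,7→2,y→6,r→7,j→8 2:6→2,7→2,y→2,r→2,j→2 3:6→9,7→2,y→3,r→3,j→2 4:6→10,7→2,y→3,r→4,j→11 5:6→8,7→2,y→12,r→13,j→5 6:6→14,7→2,y→6,r→6,j→2 7:6→10,7→2,y→6,r→7,j→15 8:6→8,7→2,y→16,r→13,j→8 9:6→9,7→2,y→2,r→9,j→2 10:6→17,7→2,y→6,r→10,j→18 11:6→18,7→2,y→12,r→13,j→11 12:6→19,7→2,y→12,r→20,j→2 13:6→2,7→2,y→20,r→13,j→13 14:6→14,7→2,y→2,r→2,j→2 15:6→18,7→2,y→16,r→13,j→15 16:6→14,7→2,y→16,r→20,j→2 17:6→17,7→2,y→6,r→17,j→2 18:6→21,7→2,y→16,r→13,j→18 19:6→19,7→2,y→2,r→22,j→2 20:6→2,7→2,y→20,r→20,j→2 21:6→21,7→2,y→16,r→20,j→2 22:6→2,7→2,y→2,r→22,j→2 [Hopcroft].
'7': run [26, 2] end={s14,s22} — reject; 1/1 del acc.
'yj': run [26, 12, 1] end={s22} ∉↓L; 2/2 deletions ∈↓L.
'y6y': N↓-sim [26, 12, 5, 1] end={s22} ∉↓L; 3/3 del acc.
'jr6': run [26, 15, 5, 2] end={s22,s23} — reject; 3/3 del acc.
'6y6r': N↓-sim [26, 19, 6, 2, 1] end={s22} ∉↓L; 4/4 deletions ∈↓L.
'r66j': N↓-sim [26, 21, 14, 11, 1] end={s22} rej; 4/4 deletions ∈↓L.
6 obstructions.

min(Σ*\↓L) = [7, yj, y6y, jr6, 6y6r, r66j].


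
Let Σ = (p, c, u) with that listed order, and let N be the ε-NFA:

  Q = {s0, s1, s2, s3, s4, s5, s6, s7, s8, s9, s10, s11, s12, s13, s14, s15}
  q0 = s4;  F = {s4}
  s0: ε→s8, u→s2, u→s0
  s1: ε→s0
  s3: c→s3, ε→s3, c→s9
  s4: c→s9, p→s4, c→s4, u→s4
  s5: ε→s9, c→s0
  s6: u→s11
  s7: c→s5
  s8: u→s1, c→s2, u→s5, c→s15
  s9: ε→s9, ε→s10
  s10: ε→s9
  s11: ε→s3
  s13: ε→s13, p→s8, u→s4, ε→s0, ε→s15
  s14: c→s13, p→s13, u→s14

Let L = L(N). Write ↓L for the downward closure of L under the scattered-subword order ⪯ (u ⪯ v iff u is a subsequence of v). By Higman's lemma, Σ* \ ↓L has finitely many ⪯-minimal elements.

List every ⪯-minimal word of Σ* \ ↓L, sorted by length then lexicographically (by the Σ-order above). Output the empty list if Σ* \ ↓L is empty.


min(Σ*\↓L) = [].

|Q|=16, |F|=1, |δ|=31 (11 ε).
min D↑ (1 st, q0=0, F={}): 0:p→0,c→0,u→0 [Hopcroft].
L(D↑) = ∅; no obstructions.


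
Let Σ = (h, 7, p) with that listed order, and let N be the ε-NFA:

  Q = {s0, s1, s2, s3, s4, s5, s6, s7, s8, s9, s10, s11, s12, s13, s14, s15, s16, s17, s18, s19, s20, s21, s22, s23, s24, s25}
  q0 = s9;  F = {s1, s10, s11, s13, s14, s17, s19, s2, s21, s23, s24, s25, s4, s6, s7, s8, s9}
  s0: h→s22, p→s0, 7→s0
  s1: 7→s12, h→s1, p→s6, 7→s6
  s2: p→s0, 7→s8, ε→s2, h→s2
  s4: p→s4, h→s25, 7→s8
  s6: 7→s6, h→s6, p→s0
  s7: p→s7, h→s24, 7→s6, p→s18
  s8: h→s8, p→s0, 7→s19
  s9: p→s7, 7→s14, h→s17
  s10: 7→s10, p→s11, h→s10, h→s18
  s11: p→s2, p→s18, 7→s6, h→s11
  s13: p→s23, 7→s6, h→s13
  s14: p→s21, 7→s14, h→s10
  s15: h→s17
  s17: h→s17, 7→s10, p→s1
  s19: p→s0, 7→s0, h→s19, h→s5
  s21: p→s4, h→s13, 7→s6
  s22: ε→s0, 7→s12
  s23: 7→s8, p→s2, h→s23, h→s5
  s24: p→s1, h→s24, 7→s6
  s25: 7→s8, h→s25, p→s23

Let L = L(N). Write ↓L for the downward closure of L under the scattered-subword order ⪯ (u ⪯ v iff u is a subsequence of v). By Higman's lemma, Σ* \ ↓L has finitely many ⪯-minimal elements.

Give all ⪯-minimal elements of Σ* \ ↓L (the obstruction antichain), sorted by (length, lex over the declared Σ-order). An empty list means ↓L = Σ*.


|Q|=26, |F|=17, |δ|=64 (2 ε).
min D↑ (18 st, q0=0, F={12}): 0:h→1,7→2,p→3 1:h→1,7→4,p→5 2:h→4,7→2,p→6 3:h→7,7→8,p→3 4:h→4,7→4,p→9 5:h→5,7→8,p→8 6:h→10,7→8,p→11 7:h→7,7→8,p→5 8:h→8,7→8,p→12 9:h→9,7→8,p→13 10:h→10,7→8,p→14 11:h→15,7→16,p→11 12:h→12,7→12,p→12 13:h→13,7→16,p→12 14:h→14,7→16,p→13 15:h→15,7→16,p→14 16:h→16,7→17,p→12 17:h→17,7→12,p→12 [Hopcroft].
'p7p': |S_i|=[22, 18, 7, 3] end={s0,s12,s22} rej; 3/3 deletions ∈↓L.
'hppp': |S_i|=[22, 17, 12, 9, 3] end={s0,s12,s22} ∉↓L; 4/4 deletions ∈↓L.
'7pp777': |S_i|=[22, 17, 15, 11, 6, 5, 3] end={s0,s12,s22} ∉↓L; 6/6 single-dels accept.
3 minimals (antichain).

min(Σ*\↓L) = [p7p, hppp, 7pp777].


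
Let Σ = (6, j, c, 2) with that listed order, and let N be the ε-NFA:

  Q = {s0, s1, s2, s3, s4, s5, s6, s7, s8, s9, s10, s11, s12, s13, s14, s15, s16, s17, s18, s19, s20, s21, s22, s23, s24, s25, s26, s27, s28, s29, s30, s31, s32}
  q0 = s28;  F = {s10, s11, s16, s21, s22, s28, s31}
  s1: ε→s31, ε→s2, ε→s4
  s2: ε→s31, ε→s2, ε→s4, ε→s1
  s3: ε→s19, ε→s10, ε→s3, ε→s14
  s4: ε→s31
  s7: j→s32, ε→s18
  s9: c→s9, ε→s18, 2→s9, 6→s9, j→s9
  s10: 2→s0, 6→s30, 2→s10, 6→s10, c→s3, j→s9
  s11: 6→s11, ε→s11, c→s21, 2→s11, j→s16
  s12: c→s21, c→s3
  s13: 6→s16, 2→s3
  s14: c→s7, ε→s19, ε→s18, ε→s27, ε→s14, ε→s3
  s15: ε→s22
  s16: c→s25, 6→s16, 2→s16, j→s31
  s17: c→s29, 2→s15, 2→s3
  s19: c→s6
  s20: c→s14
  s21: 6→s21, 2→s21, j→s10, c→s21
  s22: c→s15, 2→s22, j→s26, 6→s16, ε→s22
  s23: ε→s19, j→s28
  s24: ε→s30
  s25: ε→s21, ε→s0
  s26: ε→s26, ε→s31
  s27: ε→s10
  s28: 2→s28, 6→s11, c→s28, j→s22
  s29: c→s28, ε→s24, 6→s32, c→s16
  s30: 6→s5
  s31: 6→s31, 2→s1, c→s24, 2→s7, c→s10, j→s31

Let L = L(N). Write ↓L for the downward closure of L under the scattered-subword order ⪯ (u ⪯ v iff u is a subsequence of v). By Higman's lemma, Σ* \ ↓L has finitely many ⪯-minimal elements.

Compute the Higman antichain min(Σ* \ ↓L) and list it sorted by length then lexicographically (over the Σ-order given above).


|Q|=33, |F|=7, |δ|=82 (30 ε).
min D↑ (8 st, q0=0, F={7}): 0:6→1,j→2,c→0,2→0 1:6→1,j→3,c→4,2→1 2:6→3,j→5,c→2,2→2 3:6→3,j→5,c→4,2→3 4:6→4,j→6,c→4,2→4 5:6→5,j→5,c→6,2→5 6:6→6,j→7,c→6,2→6 7:6→7,j→7,c→7,2→7 (ε-aug+det+¬).
'6cjj': N↓-sim [26, 22, 16, 13, 3] end={s18,s32,s9} rej; 4/4 deletions ∈↓L.
'jjcj': |S_i|=[26, 24, 19, 14, 3] end={s18,s32,s9} — reject; 4/4 del acc.
2 words, ⪯-incomp.

min(Σ*\↓L) = [6cjj, jjcj].


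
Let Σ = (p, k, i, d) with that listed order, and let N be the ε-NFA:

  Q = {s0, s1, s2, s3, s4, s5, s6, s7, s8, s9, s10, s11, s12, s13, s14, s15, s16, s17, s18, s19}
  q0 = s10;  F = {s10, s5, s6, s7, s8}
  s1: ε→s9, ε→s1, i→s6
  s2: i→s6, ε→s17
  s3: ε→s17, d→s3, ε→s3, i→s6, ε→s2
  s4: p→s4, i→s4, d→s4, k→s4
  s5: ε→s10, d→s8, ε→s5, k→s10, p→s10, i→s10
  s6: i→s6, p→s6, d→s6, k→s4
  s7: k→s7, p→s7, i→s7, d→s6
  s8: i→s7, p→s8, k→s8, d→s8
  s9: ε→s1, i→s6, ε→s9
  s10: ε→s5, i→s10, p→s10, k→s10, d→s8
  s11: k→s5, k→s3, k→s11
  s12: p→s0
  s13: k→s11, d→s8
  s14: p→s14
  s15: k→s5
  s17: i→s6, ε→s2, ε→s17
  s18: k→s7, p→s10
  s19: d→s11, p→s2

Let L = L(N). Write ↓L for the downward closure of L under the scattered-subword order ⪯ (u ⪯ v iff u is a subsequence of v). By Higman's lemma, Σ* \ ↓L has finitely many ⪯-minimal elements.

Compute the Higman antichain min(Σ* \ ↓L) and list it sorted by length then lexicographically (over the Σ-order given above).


A = [didk].

|Q|=20, |F|=5, |δ|=55 (13 ε).
min D↑ (5 st, q0=0, F={4}): 0:p→0,k→0,i→0,d→1 1:p→1,k→1,i→2,d→1 2:p→2,k→2,i→2,d→3 3:p→3,k→4,i→3,d→3 4:p→4,k→4,i→4,d→4 [Hopcroft].
'didk': N↓-sim [6, 4, 3, 2, 1] end={s4} — reject; 4/4 single-dels accept.
1 obstructions.


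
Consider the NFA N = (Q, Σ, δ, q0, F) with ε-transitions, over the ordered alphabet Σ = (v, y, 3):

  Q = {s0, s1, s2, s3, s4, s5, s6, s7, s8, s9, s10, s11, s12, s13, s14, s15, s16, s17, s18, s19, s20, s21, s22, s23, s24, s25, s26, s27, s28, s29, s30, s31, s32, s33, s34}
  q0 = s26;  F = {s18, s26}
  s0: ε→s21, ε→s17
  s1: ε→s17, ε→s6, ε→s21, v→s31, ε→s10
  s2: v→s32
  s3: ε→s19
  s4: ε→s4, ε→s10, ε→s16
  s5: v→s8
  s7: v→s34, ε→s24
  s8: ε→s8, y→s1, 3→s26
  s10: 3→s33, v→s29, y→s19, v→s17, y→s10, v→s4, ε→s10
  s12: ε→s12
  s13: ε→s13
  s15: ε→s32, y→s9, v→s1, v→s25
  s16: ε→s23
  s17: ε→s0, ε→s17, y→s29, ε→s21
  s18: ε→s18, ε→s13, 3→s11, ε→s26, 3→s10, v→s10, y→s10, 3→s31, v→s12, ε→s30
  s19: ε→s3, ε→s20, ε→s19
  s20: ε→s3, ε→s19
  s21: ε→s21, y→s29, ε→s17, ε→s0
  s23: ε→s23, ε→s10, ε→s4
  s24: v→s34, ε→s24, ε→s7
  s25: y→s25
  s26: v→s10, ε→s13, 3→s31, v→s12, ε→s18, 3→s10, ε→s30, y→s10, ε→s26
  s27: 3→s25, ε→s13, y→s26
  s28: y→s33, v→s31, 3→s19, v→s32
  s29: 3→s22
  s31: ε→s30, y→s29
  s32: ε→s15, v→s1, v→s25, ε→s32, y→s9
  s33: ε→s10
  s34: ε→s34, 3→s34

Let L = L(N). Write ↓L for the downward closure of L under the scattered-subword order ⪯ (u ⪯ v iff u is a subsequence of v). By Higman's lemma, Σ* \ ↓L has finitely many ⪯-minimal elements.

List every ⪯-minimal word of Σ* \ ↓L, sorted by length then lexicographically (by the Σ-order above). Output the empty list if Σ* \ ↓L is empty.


min(Σ*\↓L) = [v, y, 3].

|Q|=35, |F|=2, |δ|=89 (47 ε).
min D↑ (2 st, q0=0, F={1}): 0:v→1,y→1,3→1 1:v→1,y→1,3→1.
'v': N↓-sim [20, 14] end={s0,s10,s12,s16,s17,s19,s20,s21,s22,s23,s29,s3,…} rej; 1/1 single-dels accept.
'y': N↓-sim [20, 13] end={s0,s10,s16,s17,s19,s20,s21,s22,s23,s29,s3,s33,…} — reject; 1/1 single-dels accept.
'3': N↓-sim [20, 16] end={s0,s10,s11,s16,s17,s19,s20,s21,s22,s23,s29,s3,…} — reject; 1/1 deletions ∈↓L.
3 minimals (antichain).


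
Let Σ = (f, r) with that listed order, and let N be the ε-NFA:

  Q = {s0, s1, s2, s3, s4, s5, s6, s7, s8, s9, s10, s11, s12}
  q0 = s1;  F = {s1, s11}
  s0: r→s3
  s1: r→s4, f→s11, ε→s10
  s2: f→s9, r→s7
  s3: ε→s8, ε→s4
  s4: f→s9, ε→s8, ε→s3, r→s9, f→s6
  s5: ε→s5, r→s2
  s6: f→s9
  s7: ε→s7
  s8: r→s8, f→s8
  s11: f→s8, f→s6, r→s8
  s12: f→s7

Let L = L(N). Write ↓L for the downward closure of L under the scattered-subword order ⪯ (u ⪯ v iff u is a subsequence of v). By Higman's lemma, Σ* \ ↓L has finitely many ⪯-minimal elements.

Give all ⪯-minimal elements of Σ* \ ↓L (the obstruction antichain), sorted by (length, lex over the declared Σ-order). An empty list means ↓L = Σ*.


Antichain: [r, ff].

|Q|=13, |F|=2, |δ|=23 (7 ε).
min D↑ (3 st, q0=0, F={2}): 0:f→1,r→2 1:f→2,r→2 2:f→2,r→2 [Hopcroft].
'r': |S_i|=[8, 5] end={s3,s4,s6,s8,s9} ∉↓L; 1/1 del acc.
'ff': run [8, 4, 3] end={s6,s8,s9} — reject; 2/2 deletions ∈↓L.
2 words, ⪯-incomp.


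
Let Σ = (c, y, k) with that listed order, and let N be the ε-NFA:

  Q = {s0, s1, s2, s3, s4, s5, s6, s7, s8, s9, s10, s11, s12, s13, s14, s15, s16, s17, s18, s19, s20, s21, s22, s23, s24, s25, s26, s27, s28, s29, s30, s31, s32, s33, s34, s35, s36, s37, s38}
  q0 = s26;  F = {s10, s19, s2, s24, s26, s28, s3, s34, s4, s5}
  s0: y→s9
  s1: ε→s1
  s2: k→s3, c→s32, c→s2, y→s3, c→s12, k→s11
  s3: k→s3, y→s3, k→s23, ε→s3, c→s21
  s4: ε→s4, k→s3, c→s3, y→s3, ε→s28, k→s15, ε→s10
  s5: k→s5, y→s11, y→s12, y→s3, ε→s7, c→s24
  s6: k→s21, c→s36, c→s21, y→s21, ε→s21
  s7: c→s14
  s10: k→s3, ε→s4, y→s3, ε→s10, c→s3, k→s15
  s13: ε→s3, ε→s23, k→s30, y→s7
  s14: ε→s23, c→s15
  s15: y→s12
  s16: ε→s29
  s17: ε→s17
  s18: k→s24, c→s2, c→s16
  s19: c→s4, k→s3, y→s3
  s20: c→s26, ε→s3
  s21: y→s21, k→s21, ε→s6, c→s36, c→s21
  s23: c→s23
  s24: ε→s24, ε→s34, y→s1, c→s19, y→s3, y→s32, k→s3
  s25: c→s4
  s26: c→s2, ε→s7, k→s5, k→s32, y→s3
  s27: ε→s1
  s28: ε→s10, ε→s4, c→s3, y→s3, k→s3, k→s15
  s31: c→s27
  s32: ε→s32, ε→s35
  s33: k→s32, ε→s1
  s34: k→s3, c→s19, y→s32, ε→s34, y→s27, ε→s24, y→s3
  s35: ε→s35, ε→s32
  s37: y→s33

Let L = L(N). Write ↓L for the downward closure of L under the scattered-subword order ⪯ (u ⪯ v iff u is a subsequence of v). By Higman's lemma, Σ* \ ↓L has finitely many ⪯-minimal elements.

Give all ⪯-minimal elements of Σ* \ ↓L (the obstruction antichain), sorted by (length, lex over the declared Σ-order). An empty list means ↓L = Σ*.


A = [yc, ckc, kccccc].

|Q|=39, |F|=10, |δ|=96 (29 ε).
min D↑ (8 st, q0=0, F={4}): 0:c→1,y→2,k→3 1:c→1,y→2,k→2 2:c→4,y→2,k→2 3:c→5,y→2,k→3 4:c→4,y→4,k→4 5:c→6,y→2,k→2 6:c→7,y→2,k→2 7:c→2,y→2,k→2.
'yc': run [23, 11, 4] end={s21,s23,s36,s6} rej; 2/2 deletions ∈↓L.
'ckc': N↓-sim [23, 20, 8, 4] end={s21,s23,s36,s6} ∉↓L; 3/3 single-dels accept.
'kccccc': |S_i|=[23, 21, 18, 11, 10, 5, 4] end={s21,s23,s36,s6} ∉↓L; 6/6 single-dels accept.
3 words, ⪯-incomp.


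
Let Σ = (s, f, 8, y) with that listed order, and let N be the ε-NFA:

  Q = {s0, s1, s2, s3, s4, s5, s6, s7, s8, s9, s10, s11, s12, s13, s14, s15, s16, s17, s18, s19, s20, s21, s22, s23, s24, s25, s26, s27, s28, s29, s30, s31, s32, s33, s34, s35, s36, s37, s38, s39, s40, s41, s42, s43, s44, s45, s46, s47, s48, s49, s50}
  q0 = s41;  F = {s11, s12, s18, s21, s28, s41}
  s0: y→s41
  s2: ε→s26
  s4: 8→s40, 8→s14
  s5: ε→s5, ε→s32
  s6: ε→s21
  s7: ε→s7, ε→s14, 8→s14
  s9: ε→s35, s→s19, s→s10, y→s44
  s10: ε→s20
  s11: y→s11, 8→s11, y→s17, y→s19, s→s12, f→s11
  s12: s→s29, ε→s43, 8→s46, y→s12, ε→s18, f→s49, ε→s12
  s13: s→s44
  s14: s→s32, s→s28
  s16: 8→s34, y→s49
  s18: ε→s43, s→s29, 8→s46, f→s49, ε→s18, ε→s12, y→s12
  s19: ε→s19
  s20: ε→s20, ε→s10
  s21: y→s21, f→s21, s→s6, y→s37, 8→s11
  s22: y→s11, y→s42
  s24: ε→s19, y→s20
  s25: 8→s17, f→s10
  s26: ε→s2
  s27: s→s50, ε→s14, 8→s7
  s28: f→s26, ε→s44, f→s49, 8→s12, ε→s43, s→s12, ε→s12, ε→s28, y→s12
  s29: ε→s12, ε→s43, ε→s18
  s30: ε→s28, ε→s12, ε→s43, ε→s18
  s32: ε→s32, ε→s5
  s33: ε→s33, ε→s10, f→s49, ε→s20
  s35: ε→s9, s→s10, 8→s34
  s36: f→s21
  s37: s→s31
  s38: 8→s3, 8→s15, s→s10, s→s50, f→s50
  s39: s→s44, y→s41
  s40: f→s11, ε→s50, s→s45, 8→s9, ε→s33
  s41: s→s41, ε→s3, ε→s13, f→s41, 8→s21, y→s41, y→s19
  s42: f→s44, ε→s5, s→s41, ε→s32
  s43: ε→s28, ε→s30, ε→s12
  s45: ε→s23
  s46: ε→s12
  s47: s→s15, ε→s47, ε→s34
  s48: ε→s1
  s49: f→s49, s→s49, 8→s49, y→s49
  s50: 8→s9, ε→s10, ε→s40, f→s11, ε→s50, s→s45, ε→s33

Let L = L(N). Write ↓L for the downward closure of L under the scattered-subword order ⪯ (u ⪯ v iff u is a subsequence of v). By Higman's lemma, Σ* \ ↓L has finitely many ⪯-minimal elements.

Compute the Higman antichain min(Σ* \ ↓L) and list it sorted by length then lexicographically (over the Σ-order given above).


min(Σ*\↓L) = [88sf].

|Q|=51, |F|=6, |δ|=128 (55 ε).
min D↑ (5 st, q0=0, F={4}): 0:s→0,f→0,8→1,y→0 1:s→1,f→1,8→2,y→1 2:s→3,f→2,8→2,y→2 3:s→3,f→4,8→3,y→3 4:s→4,f→4,8→4,y→4 [Hopcroft].
'88sf': run [21, 18, 14, 11, 3] end={s2,s26,s49} — reject; 4/4 del acc.
1 words, ⪯-incomp.


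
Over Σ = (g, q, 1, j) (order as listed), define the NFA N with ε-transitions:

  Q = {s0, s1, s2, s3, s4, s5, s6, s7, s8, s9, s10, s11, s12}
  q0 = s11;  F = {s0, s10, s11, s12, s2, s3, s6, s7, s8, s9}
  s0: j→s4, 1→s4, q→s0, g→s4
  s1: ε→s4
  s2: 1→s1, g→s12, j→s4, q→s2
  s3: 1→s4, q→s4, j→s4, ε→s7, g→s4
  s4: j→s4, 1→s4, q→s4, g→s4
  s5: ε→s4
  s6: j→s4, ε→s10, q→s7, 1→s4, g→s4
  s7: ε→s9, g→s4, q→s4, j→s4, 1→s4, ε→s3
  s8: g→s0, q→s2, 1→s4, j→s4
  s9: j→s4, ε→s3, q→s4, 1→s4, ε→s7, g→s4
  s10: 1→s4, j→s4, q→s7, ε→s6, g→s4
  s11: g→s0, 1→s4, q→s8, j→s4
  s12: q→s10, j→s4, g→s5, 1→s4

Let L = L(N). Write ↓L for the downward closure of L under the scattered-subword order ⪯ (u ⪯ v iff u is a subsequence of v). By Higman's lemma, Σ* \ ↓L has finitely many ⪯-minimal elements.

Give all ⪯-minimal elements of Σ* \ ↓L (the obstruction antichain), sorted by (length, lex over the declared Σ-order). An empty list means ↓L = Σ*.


A = [1, j, gg, qqgqqq].

|Q|=13, |F|=10, |δ|=53 (9 ε).
min D↑ (8 st, q0=0, F={3}): 0:g→1,q→2,1→3,j→3 1:g→3,q→1,1→3,j→3 2:g→1,q→4,1→3,j→3 3:g→3,q→3,1→3,j→3 4:g→5,q→4,1→3,j→3 5:g→3,q→6,1→3,j→3 6:g→3,q→7,1→3,j→3 7:g→3,q→3,1→3,j→3 (ε-aug+det+¬).
'1': run [13, 2] end={s1,s4} ∉↓L; 1/1 deletions ∈↓L.
'j': |S_i|=[13, 1] end={s4} rej; 1/1 del acc.
'gg': run [13, 9, 2] end={s4,s5} rej; 2/2 single-dels accept.
'qqgqqq': run [13, 12, 11, 8, 6, 4, 1] end={s4} rej; 6/6 single-dels accept.
4 words, ⪯-incomp.
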